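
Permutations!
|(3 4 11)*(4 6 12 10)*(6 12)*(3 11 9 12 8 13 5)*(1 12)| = 20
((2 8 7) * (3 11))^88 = (11)(2 8 7)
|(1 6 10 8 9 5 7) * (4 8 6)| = 6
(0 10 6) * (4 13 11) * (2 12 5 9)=(0 10 6)(2 12 5 9)(4 13 11)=[10, 1, 12, 3, 13, 9, 0, 7, 8, 2, 6, 4, 5, 11]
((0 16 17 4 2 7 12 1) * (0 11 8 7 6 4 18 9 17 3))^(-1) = ((0 16 3)(1 11 8 7 12)(2 6 4)(9 17 18))^(-1) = (0 3 16)(1 12 7 8 11)(2 4 6)(9 18 17)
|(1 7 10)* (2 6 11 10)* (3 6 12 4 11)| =14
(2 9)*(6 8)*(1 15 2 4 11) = (1 15 2 9 4 11)(6 8) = [0, 15, 9, 3, 11, 5, 8, 7, 6, 4, 10, 1, 12, 13, 14, 2]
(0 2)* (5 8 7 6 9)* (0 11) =[2, 1, 11, 3, 4, 8, 9, 6, 7, 5, 10, 0] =(0 2 11)(5 8 7 6 9)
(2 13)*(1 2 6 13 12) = (1 2 12)(6 13) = [0, 2, 12, 3, 4, 5, 13, 7, 8, 9, 10, 11, 1, 6]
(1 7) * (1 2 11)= (1 7 2 11)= [0, 7, 11, 3, 4, 5, 6, 2, 8, 9, 10, 1]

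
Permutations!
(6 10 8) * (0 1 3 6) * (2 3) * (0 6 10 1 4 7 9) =(0 4 7 9)(1 2 3 10 8 6) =[4, 2, 3, 10, 7, 5, 1, 9, 6, 0, 8]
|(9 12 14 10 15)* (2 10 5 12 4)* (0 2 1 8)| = 24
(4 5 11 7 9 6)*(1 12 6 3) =[0, 12, 2, 1, 5, 11, 4, 9, 8, 3, 10, 7, 6] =(1 12 6 4 5 11 7 9 3)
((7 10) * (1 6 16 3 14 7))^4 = ((1 6 16 3 14 7 10))^4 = (1 14 6 7 16 10 3)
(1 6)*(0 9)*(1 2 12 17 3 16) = [9, 6, 12, 16, 4, 5, 2, 7, 8, 0, 10, 11, 17, 13, 14, 15, 1, 3] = (0 9)(1 6 2 12 17 3 16)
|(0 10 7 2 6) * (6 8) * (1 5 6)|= 8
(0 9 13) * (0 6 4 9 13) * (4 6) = (0 13 4 9) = [13, 1, 2, 3, 9, 5, 6, 7, 8, 0, 10, 11, 12, 4]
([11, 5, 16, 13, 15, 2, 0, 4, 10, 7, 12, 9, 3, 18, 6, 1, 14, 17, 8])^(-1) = [6, 15, 5, 12, 7, 1, 14, 9, 18, 11, 8, 0, 10, 3, 16, 4, 2, 17, 13]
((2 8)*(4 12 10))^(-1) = (2 8)(4 10 12)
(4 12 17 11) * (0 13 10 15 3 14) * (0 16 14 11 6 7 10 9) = (0 13 9)(3 11 4 12 17 6 7 10 15)(14 16) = [13, 1, 2, 11, 12, 5, 7, 10, 8, 0, 15, 4, 17, 9, 16, 3, 14, 6]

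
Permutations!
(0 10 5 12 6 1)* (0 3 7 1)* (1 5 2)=[10, 3, 1, 7, 4, 12, 0, 5, 8, 9, 2, 11, 6]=(0 10 2 1 3 7 5 12 6)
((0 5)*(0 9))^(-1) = (0 9 5)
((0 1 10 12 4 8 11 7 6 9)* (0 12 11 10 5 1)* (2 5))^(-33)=((1 2 5)(4 8 10 11 7 6 9 12))^(-33)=(4 12 9 6 7 11 10 8)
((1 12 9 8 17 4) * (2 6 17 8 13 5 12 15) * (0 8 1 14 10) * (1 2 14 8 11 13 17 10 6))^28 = ((0 11 13 5 12 9 17 4 8 2 1 15 14 6 10))^28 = (0 6 15 2 4 9 5 11 10 14 1 8 17 12 13)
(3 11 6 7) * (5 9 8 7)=(3 11 6 5 9 8 7)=[0, 1, 2, 11, 4, 9, 5, 3, 7, 8, 10, 6]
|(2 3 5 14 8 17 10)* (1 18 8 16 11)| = 11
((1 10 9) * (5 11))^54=((1 10 9)(5 11))^54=(11)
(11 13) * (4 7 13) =(4 7 13 11) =[0, 1, 2, 3, 7, 5, 6, 13, 8, 9, 10, 4, 12, 11]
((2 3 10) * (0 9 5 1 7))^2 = ((0 9 5 1 7)(2 3 10))^2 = (0 5 7 9 1)(2 10 3)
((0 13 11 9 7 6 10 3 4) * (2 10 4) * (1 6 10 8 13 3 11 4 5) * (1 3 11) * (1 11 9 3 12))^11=((0 9 7 10 11 3 2 8 13 4)(1 6 5 12))^11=(0 9 7 10 11 3 2 8 13 4)(1 12 5 6)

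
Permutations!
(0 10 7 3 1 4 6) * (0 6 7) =(0 10)(1 4 7 3) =[10, 4, 2, 1, 7, 5, 6, 3, 8, 9, 0]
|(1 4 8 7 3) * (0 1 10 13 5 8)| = 6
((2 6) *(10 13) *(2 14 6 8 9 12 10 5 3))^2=((2 8 9 12 10 13 5 3)(6 14))^2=(14)(2 9 10 5)(3 8 12 13)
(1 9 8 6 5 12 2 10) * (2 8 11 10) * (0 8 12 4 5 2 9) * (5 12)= (0 8 6 2 9 11 10 1)(4 12 5)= [8, 0, 9, 3, 12, 4, 2, 7, 6, 11, 1, 10, 5]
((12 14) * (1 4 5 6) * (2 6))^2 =(14)(1 5 6 4 2)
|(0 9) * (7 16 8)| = |(0 9)(7 16 8)| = 6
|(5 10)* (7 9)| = 2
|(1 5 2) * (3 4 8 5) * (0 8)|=7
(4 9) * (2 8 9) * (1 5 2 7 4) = (1 5 2 8 9)(4 7) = [0, 5, 8, 3, 7, 2, 6, 4, 9, 1]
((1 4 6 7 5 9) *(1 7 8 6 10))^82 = (1 4 10)(5 9 7)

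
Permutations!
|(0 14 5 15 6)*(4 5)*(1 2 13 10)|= 12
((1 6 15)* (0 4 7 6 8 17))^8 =(17) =((0 4 7 6 15 1 8 17))^8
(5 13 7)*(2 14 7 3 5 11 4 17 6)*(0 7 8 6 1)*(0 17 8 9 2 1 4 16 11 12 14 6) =(0 7 12 14 9 2 6 1 17 4 8)(3 5 13)(11 16) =[7, 17, 6, 5, 8, 13, 1, 12, 0, 2, 10, 16, 14, 3, 9, 15, 11, 4]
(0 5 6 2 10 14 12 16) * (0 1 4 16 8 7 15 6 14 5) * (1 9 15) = (1 4 16 9 15 6 2 10 5 14 12 8 7) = [0, 4, 10, 3, 16, 14, 2, 1, 7, 15, 5, 11, 8, 13, 12, 6, 9]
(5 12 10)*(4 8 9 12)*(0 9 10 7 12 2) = (0 9 2)(4 8 10 5)(7 12) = [9, 1, 0, 3, 8, 4, 6, 12, 10, 2, 5, 11, 7]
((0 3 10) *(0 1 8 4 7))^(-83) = ((0 3 10 1 8 4 7))^(-83) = (0 3 10 1 8 4 7)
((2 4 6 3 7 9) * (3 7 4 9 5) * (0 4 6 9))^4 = ((0 4 9 2)(3 6 7 5))^4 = (9)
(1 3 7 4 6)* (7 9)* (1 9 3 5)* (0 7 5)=(0 7 4 6 9 5 1)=[7, 0, 2, 3, 6, 1, 9, 4, 8, 5]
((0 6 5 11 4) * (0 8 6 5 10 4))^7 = ((0 5 11)(4 8 6 10))^7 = (0 5 11)(4 10 6 8)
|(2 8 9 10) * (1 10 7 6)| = 7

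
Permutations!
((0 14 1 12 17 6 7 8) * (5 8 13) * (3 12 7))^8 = (17)(0 14 1 7 13 5 8)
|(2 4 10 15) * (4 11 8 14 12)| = |(2 11 8 14 12 4 10 15)| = 8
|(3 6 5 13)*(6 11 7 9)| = |(3 11 7 9 6 5 13)| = 7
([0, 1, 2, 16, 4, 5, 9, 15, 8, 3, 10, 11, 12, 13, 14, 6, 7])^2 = [0, 1, 2, 7, 4, 5, 3, 6, 8, 16, 10, 11, 12, 13, 14, 9, 15]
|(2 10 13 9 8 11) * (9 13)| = 5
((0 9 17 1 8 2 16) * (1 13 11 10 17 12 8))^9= ((0 9 12 8 2 16)(10 17 13 11))^9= (0 8)(2 9)(10 17 13 11)(12 16)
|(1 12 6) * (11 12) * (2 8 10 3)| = 4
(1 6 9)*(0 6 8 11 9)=(0 6)(1 8 11 9)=[6, 8, 2, 3, 4, 5, 0, 7, 11, 1, 10, 9]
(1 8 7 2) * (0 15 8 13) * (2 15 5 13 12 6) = (0 5 13)(1 12 6 2)(7 15 8) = [5, 12, 1, 3, 4, 13, 2, 15, 7, 9, 10, 11, 6, 0, 14, 8]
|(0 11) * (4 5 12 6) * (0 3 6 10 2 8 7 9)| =12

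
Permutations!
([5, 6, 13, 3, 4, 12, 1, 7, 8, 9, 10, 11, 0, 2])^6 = [0, 1, 2, 3, 4, 5, 6, 7, 8, 9, 10, 11, 12, 13]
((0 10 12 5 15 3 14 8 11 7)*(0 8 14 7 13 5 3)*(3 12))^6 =(0 13 7)(3 15 11)(5 8 10)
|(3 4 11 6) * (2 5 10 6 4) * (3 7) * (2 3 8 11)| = |(2 5 10 6 7 8 11 4)| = 8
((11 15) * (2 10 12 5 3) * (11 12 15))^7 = ((2 10 15 12 5 3))^7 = (2 10 15 12 5 3)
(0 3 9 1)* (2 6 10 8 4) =(0 3 9 1)(2 6 10 8 4) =[3, 0, 6, 9, 2, 5, 10, 7, 4, 1, 8]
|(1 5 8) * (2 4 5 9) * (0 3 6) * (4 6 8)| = |(0 3 8 1 9 2 6)(4 5)| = 14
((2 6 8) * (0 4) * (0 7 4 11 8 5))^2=((0 11 8 2 6 5)(4 7))^2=(0 8 6)(2 5 11)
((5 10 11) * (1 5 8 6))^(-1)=((1 5 10 11 8 6))^(-1)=(1 6 8 11 10 5)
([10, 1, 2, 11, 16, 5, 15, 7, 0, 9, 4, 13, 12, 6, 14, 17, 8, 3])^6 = [10, 1, 2, 3, 16, 5, 6, 7, 0, 9, 4, 11, 12, 13, 14, 15, 8, 17]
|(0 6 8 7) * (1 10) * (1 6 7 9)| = 10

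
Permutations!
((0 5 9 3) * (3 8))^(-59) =((0 5 9 8 3))^(-59) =(0 5 9 8 3)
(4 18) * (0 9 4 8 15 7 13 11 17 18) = (0 9 4)(7 13 11 17 18 8 15) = [9, 1, 2, 3, 0, 5, 6, 13, 15, 4, 10, 17, 12, 11, 14, 7, 16, 18, 8]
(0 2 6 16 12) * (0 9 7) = [2, 1, 6, 3, 4, 5, 16, 0, 8, 7, 10, 11, 9, 13, 14, 15, 12] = (0 2 6 16 12 9 7)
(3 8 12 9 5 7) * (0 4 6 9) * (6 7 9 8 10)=(0 4 7 3 10 6 8 12)(5 9)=[4, 1, 2, 10, 7, 9, 8, 3, 12, 5, 6, 11, 0]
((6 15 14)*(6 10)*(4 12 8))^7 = ((4 12 8)(6 15 14 10))^7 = (4 12 8)(6 10 14 15)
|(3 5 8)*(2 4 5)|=5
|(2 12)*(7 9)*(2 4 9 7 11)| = 5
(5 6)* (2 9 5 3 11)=(2 9 5 6 3 11)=[0, 1, 9, 11, 4, 6, 3, 7, 8, 5, 10, 2]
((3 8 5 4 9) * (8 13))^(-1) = (3 9 4 5 8 13)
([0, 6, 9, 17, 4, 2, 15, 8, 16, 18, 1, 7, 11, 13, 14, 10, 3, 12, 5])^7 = (1 10 15 6)(2 5 18 9)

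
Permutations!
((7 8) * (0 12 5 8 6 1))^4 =((0 12 5 8 7 6 1))^4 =(0 7 12 6 5 1 8)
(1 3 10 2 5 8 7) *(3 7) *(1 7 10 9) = (1 10 2 5 8 3 9) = [0, 10, 5, 9, 4, 8, 6, 7, 3, 1, 2]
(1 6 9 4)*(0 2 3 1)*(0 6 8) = (0 2 3 1 8)(4 6 9) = [2, 8, 3, 1, 6, 5, 9, 7, 0, 4]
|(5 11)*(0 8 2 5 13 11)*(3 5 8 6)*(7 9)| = 4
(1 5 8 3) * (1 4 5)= [0, 1, 2, 4, 5, 8, 6, 7, 3]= (3 4 5 8)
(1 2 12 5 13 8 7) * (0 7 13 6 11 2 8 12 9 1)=[7, 8, 9, 3, 4, 6, 11, 0, 13, 1, 10, 2, 5, 12]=(0 7)(1 8 13 12 5 6 11 2 9)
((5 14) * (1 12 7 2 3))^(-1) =((1 12 7 2 3)(5 14))^(-1) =(1 3 2 7 12)(5 14)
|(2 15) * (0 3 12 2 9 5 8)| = 8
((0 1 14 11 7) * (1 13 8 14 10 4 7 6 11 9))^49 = ((0 13 8 14 9 1 10 4 7)(6 11))^49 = (0 9 7 14 4 8 10 13 1)(6 11)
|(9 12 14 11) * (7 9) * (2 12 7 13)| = 10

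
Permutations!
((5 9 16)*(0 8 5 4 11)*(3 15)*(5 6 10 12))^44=(0 12 4 6 9)(5 11 10 16 8)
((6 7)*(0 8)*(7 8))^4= ((0 7 6 8))^4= (8)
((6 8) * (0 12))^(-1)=((0 12)(6 8))^(-1)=(0 12)(6 8)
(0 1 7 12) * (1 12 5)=(0 12)(1 7 5)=[12, 7, 2, 3, 4, 1, 6, 5, 8, 9, 10, 11, 0]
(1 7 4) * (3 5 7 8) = (1 8 3 5 7 4) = [0, 8, 2, 5, 1, 7, 6, 4, 3]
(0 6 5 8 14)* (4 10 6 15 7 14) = (0 15 7 14)(4 10 6 5 8) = [15, 1, 2, 3, 10, 8, 5, 14, 4, 9, 6, 11, 12, 13, 0, 7]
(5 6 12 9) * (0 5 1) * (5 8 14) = [8, 0, 2, 3, 4, 6, 12, 7, 14, 1, 10, 11, 9, 13, 5] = (0 8 14 5 6 12 9 1)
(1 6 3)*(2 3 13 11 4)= (1 6 13 11 4 2 3)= [0, 6, 3, 1, 2, 5, 13, 7, 8, 9, 10, 4, 12, 11]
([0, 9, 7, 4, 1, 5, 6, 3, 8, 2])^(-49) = (1 4 3 7 2 9)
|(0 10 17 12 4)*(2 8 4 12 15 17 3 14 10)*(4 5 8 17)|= 30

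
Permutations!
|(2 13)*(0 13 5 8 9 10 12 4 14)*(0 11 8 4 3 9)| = 8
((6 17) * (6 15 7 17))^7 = (7 17 15) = ((7 17 15))^7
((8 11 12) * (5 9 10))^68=(5 10 9)(8 12 11)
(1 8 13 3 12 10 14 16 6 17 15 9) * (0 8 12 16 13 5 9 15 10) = (0 8 5 9 1 12)(3 16 6 17 10 14 13) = [8, 12, 2, 16, 4, 9, 17, 7, 5, 1, 14, 11, 0, 3, 13, 15, 6, 10]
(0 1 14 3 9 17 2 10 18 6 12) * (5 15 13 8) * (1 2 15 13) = (0 2 10 18 6 12)(1 14 3 9 17 15)(5 13 8) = [2, 14, 10, 9, 4, 13, 12, 7, 5, 17, 18, 11, 0, 8, 3, 1, 16, 15, 6]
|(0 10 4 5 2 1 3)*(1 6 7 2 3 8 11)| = 15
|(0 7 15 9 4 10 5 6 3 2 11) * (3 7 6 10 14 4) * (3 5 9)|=|(0 6 7 15 3 2 11)(4 14)(5 10 9)|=42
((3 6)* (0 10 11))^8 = (0 11 10)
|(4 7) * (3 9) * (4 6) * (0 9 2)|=12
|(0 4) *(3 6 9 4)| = |(0 3 6 9 4)| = 5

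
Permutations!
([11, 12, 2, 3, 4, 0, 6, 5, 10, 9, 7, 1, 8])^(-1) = [5, 11, 2, 3, 4, 7, 6, 10, 12, 9, 8, 0, 1]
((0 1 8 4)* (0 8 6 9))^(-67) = (0 1 6 9)(4 8)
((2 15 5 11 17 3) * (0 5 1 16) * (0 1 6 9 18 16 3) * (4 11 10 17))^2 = ((0 5 10 17)(1 3 2 15 6 9 18 16)(4 11))^2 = (0 10)(1 2 6 18)(3 15 9 16)(5 17)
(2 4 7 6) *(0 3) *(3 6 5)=(0 6 2 4 7 5 3)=[6, 1, 4, 0, 7, 3, 2, 5]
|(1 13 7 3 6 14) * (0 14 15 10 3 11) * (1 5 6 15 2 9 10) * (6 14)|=|(0 6 2 9 10 3 15 1 13 7 11)(5 14)|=22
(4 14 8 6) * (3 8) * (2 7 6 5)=(2 7 6 4 14 3 8 5)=[0, 1, 7, 8, 14, 2, 4, 6, 5, 9, 10, 11, 12, 13, 3]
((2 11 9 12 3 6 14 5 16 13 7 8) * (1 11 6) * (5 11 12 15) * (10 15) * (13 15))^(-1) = ((1 12 3)(2 6 14 11 9 10 13 7 8)(5 16 15))^(-1) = (1 3 12)(2 8 7 13 10 9 11 14 6)(5 15 16)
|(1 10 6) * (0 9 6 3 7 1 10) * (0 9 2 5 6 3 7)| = |(0 2 5 6 10 7 1 9 3)| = 9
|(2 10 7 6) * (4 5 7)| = |(2 10 4 5 7 6)| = 6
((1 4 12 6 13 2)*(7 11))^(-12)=(13)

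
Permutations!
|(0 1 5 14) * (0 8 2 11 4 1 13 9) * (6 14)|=|(0 13 9)(1 5 6 14 8 2 11 4)|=24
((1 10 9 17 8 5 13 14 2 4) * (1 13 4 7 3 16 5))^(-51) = ((1 10 9 17 8)(2 7 3 16 5 4 13 14))^(-51) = (1 8 17 9 10)(2 4 3 14 5 7 13 16)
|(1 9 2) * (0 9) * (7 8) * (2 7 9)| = 3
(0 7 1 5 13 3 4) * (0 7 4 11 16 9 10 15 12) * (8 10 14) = [4, 5, 2, 11, 7, 13, 6, 1, 10, 14, 15, 16, 0, 3, 8, 12, 9] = (0 4 7 1 5 13 3 11 16 9 14 8 10 15 12)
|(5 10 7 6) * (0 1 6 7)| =5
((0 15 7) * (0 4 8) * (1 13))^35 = (15)(1 13)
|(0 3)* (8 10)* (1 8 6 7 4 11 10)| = |(0 3)(1 8)(4 11 10 6 7)| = 10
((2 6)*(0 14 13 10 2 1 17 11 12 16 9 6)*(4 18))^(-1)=(0 2 10 13 14)(1 6 9 16 12 11 17)(4 18)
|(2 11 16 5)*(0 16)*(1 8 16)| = 7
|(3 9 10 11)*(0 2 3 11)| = 5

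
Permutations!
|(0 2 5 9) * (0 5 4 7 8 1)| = 6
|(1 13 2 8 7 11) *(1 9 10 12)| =|(1 13 2 8 7 11 9 10 12)| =9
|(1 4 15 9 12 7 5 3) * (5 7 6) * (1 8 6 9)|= 12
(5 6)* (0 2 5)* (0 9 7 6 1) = (0 2 5 1)(6 9 7) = [2, 0, 5, 3, 4, 1, 9, 6, 8, 7]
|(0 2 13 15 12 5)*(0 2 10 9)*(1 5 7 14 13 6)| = |(0 10 9)(1 5 2 6)(7 14 13 15 12)| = 60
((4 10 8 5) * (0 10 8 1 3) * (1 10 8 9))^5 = (10)(0 1 4 8 3 9 5)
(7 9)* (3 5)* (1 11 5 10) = (1 11 5 3 10)(7 9) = [0, 11, 2, 10, 4, 3, 6, 9, 8, 7, 1, 5]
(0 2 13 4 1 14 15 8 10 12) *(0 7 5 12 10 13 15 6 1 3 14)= (0 2 15 8 13 4 3 14 6 1)(5 12 7)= [2, 0, 15, 14, 3, 12, 1, 5, 13, 9, 10, 11, 7, 4, 6, 8]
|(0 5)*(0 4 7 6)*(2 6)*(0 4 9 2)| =7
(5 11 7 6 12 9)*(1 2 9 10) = (1 2 9 5 11 7 6 12 10) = [0, 2, 9, 3, 4, 11, 12, 6, 8, 5, 1, 7, 10]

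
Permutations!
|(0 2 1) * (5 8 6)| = |(0 2 1)(5 8 6)| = 3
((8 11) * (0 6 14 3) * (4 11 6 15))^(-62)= ((0 15 4 11 8 6 14 3))^(-62)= (0 4 8 14)(3 15 11 6)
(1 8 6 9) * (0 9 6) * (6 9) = [6, 8, 2, 3, 4, 5, 9, 7, 0, 1] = (0 6 9 1 8)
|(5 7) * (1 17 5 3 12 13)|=7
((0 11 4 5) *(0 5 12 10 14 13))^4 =(0 10 11 14 4 13 12)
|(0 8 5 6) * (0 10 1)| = 6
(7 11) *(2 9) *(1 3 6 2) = [0, 3, 9, 6, 4, 5, 2, 11, 8, 1, 10, 7] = (1 3 6 2 9)(7 11)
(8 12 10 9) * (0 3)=(0 3)(8 12 10 9)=[3, 1, 2, 0, 4, 5, 6, 7, 12, 8, 9, 11, 10]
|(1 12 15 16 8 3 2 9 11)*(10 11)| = |(1 12 15 16 8 3 2 9 10 11)| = 10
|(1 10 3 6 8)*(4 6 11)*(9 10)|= 8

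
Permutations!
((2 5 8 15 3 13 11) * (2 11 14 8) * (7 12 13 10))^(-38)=((2 5)(3 10 7 12 13 14 8 15))^(-38)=(3 7 13 8)(10 12 14 15)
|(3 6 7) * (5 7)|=|(3 6 5 7)|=4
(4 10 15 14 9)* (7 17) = (4 10 15 14 9)(7 17) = [0, 1, 2, 3, 10, 5, 6, 17, 8, 4, 15, 11, 12, 13, 9, 14, 16, 7]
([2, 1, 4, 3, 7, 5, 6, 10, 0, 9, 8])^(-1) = [8, 1, 0, 3, 2, 5, 6, 4, 10, 9, 7]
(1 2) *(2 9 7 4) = [0, 9, 1, 3, 2, 5, 6, 4, 8, 7] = (1 9 7 4 2)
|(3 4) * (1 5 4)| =4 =|(1 5 4 3)|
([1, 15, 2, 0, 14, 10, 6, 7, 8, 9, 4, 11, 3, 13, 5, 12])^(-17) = [12, 3, 2, 15, 10, 14, 6, 7, 8, 9, 5, 11, 1, 13, 4, 0]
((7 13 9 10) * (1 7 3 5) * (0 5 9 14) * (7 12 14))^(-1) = (0 14 12 1 5)(3 10 9)(7 13)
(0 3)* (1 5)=[3, 5, 2, 0, 4, 1]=(0 3)(1 5)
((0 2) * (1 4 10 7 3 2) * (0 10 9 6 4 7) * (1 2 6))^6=((0 2 10)(1 7 3 6 4 9))^6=(10)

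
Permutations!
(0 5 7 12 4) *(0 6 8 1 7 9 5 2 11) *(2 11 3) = (0 11)(1 7 12 4 6 8)(2 3)(5 9) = [11, 7, 3, 2, 6, 9, 8, 12, 1, 5, 10, 0, 4]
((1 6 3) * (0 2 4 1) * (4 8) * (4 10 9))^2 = (0 8 9 1 3 2 10 4 6)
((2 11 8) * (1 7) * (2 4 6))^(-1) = (1 7)(2 6 4 8 11)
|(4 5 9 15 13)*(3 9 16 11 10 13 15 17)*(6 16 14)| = 24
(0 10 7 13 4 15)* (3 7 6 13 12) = (0 10 6 13 4 15)(3 7 12) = [10, 1, 2, 7, 15, 5, 13, 12, 8, 9, 6, 11, 3, 4, 14, 0]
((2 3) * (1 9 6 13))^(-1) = ((1 9 6 13)(2 3))^(-1) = (1 13 6 9)(2 3)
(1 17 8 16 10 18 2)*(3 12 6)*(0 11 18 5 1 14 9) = (0 11 18 2 14 9)(1 17 8 16 10 5)(3 12 6) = [11, 17, 14, 12, 4, 1, 3, 7, 16, 0, 5, 18, 6, 13, 9, 15, 10, 8, 2]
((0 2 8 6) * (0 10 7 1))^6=(0 1 7 10 6 8 2)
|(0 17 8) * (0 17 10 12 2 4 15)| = |(0 10 12 2 4 15)(8 17)| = 6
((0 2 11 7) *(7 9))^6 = ((0 2 11 9 7))^6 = (0 2 11 9 7)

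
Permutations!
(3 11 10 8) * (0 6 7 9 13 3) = (0 6 7 9 13 3 11 10 8) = [6, 1, 2, 11, 4, 5, 7, 9, 0, 13, 8, 10, 12, 3]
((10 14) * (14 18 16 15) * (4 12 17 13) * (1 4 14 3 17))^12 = ((1 4 12)(3 17 13 14 10 18 16 15))^12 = (3 10)(13 16)(14 15)(17 18)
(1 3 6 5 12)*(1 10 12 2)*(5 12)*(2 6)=[0, 3, 1, 2, 4, 6, 12, 7, 8, 9, 5, 11, 10]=(1 3 2)(5 6 12 10)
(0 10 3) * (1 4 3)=[10, 4, 2, 0, 3, 5, 6, 7, 8, 9, 1]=(0 10 1 4 3)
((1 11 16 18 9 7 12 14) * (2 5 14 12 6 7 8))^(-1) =(1 14 5 2 8 9 18 16 11)(6 7)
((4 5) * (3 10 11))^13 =((3 10 11)(4 5))^13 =(3 10 11)(4 5)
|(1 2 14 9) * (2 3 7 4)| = |(1 3 7 4 2 14 9)| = 7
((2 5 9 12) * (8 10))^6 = ((2 5 9 12)(8 10))^6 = (2 9)(5 12)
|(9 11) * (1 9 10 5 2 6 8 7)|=|(1 9 11 10 5 2 6 8 7)|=9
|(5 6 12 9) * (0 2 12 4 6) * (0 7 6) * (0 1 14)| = 10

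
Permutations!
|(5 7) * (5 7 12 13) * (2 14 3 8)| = 12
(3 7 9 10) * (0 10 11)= (0 10 3 7 9 11)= [10, 1, 2, 7, 4, 5, 6, 9, 8, 11, 3, 0]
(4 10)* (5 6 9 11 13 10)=(4 5 6 9 11 13 10)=[0, 1, 2, 3, 5, 6, 9, 7, 8, 11, 4, 13, 12, 10]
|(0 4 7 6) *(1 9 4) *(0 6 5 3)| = |(0 1 9 4 7 5 3)| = 7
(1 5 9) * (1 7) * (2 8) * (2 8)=[0, 5, 2, 3, 4, 9, 6, 1, 8, 7]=(1 5 9 7)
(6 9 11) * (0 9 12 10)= (0 9 11 6 12 10)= [9, 1, 2, 3, 4, 5, 12, 7, 8, 11, 0, 6, 10]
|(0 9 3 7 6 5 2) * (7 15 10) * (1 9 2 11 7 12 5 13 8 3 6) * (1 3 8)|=|(0 2)(1 9 6 13)(3 15 10 12 5 11 7)|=28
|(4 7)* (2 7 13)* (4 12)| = |(2 7 12 4 13)| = 5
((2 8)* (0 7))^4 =((0 7)(2 8))^4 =(8)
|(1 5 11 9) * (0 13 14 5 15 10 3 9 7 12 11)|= 60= |(0 13 14 5)(1 15 10 3 9)(7 12 11)|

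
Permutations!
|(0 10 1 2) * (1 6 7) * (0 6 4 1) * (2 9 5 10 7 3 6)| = |(0 7)(1 9 5 10 4)(3 6)| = 10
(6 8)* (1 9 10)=(1 9 10)(6 8)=[0, 9, 2, 3, 4, 5, 8, 7, 6, 10, 1]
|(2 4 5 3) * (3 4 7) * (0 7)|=4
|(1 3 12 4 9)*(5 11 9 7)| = 8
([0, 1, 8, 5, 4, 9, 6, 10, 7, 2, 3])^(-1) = [0, 1, 9, 10, 4, 3, 6, 8, 2, 5, 7]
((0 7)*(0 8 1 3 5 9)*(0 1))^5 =(0 8 7)(1 3 5 9)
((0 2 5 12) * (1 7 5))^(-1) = (0 12 5 7 1 2)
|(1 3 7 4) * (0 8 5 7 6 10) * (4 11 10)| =|(0 8 5 7 11 10)(1 3 6 4)| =12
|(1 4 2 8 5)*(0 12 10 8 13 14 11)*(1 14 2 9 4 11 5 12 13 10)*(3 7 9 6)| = 40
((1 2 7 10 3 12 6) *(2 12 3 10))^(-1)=(1 6 12)(2 7)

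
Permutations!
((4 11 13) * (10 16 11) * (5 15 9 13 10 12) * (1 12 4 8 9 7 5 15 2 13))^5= (1 2 12 13 15 8 7 9 5)(10 11 16)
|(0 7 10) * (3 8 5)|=|(0 7 10)(3 8 5)|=3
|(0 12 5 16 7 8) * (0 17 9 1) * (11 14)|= 18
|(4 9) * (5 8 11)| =6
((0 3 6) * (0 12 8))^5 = (12)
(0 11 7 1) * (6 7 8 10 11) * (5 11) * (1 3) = [6, 0, 2, 1, 4, 11, 7, 3, 10, 9, 5, 8] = (0 6 7 3 1)(5 11 8 10)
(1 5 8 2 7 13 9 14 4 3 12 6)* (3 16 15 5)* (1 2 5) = [0, 3, 7, 12, 16, 8, 2, 13, 5, 14, 10, 11, 6, 9, 4, 1, 15] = (1 3 12 6 2 7 13 9 14 4 16 15)(5 8)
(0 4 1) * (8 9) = (0 4 1)(8 9) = [4, 0, 2, 3, 1, 5, 6, 7, 9, 8]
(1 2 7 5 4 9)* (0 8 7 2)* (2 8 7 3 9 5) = (0 7 2 8 3 9 1)(4 5) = [7, 0, 8, 9, 5, 4, 6, 2, 3, 1]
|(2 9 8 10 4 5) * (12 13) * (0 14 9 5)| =6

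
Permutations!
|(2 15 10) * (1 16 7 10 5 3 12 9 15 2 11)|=5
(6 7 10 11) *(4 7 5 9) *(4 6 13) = (4 7 10 11 13)(5 9 6) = [0, 1, 2, 3, 7, 9, 5, 10, 8, 6, 11, 13, 12, 4]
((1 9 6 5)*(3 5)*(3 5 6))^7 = ((1 9 3 6 5))^7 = (1 3 5 9 6)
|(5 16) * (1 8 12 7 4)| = |(1 8 12 7 4)(5 16)| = 10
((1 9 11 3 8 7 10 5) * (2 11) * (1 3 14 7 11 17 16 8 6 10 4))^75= ((1 9 2 17 16 8 11 14 7 4)(3 6 10 5))^75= (1 8)(2 14)(3 5 10 6)(4 16)(7 17)(9 11)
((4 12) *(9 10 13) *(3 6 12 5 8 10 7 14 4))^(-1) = (3 12 6)(4 14 7 9 13 10 8 5)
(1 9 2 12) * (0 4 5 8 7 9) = (0 4 5 8 7 9 2 12 1) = [4, 0, 12, 3, 5, 8, 6, 9, 7, 2, 10, 11, 1]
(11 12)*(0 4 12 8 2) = (0 4 12 11 8 2) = [4, 1, 0, 3, 12, 5, 6, 7, 2, 9, 10, 8, 11]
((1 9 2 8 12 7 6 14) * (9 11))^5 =(1 12 11 7 9 6 2 14 8)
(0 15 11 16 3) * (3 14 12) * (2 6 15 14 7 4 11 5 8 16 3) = (0 14 12 2 6 15 5 8 16 7 4 11 3) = [14, 1, 6, 0, 11, 8, 15, 4, 16, 9, 10, 3, 2, 13, 12, 5, 7]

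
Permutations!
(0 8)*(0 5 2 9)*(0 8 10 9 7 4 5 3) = [10, 1, 7, 0, 5, 2, 6, 4, 3, 8, 9] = (0 10 9 8 3)(2 7 4 5)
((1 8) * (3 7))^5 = (1 8)(3 7)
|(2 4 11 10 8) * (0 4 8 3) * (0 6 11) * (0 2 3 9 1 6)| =5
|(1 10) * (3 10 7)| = 4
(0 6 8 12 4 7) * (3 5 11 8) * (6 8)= (0 8 12 4 7)(3 5 11 6)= [8, 1, 2, 5, 7, 11, 3, 0, 12, 9, 10, 6, 4]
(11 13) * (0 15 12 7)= (0 15 12 7)(11 13)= [15, 1, 2, 3, 4, 5, 6, 0, 8, 9, 10, 13, 7, 11, 14, 12]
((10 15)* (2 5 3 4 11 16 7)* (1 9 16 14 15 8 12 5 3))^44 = ((1 9 16 7 2 3 4 11 14 15 10 8 12 5))^44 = (1 16 2 4 14 10 12)(3 11 15 8 5 9 7)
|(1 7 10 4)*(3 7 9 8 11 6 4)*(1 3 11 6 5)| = 10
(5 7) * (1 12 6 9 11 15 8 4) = (1 12 6 9 11 15 8 4)(5 7) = [0, 12, 2, 3, 1, 7, 9, 5, 4, 11, 10, 15, 6, 13, 14, 8]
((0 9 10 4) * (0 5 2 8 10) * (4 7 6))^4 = (2 6 8 4 10 5 7)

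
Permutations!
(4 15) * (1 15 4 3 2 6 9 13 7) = [0, 15, 6, 2, 4, 5, 9, 1, 8, 13, 10, 11, 12, 7, 14, 3] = (1 15 3 2 6 9 13 7)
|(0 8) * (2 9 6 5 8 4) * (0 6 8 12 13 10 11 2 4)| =9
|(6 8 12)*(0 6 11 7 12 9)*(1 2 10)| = 12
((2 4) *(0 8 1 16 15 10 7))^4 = (0 15 8 10 1 7 16)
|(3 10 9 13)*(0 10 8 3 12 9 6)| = 6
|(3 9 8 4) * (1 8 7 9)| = 4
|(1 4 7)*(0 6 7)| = |(0 6 7 1 4)| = 5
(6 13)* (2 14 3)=[0, 1, 14, 2, 4, 5, 13, 7, 8, 9, 10, 11, 12, 6, 3]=(2 14 3)(6 13)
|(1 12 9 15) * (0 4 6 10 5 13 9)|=10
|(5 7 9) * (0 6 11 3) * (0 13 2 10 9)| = 10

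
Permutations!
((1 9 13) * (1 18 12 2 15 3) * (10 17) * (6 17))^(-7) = ((1 9 13 18 12 2 15 3)(6 17 10))^(-7) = (1 9 13 18 12 2 15 3)(6 10 17)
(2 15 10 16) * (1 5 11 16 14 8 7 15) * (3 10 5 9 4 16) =(1 9 4 16 2)(3 10 14 8 7 15 5 11) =[0, 9, 1, 10, 16, 11, 6, 15, 7, 4, 14, 3, 12, 13, 8, 5, 2]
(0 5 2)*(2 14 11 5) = [2, 1, 0, 3, 4, 14, 6, 7, 8, 9, 10, 5, 12, 13, 11] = (0 2)(5 14 11)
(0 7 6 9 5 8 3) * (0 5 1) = [7, 0, 2, 5, 4, 8, 9, 6, 3, 1] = (0 7 6 9 1)(3 5 8)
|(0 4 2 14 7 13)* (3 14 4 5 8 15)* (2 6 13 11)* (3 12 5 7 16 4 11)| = |(0 7 3 14 16 4 6 13)(2 11)(5 8 15 12)| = 8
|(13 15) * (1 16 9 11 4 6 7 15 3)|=10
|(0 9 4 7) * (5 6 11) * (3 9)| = |(0 3 9 4 7)(5 6 11)| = 15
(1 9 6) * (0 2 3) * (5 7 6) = (0 2 3)(1 9 5 7 6) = [2, 9, 3, 0, 4, 7, 1, 6, 8, 5]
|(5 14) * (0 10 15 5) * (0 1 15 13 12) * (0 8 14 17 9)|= |(0 10 13 12 8 14 1 15 5 17 9)|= 11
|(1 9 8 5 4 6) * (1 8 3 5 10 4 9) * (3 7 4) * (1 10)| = |(1 10 3 5 9 7 4 6 8)| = 9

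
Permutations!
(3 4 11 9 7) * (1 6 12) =(1 6 12)(3 4 11 9 7) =[0, 6, 2, 4, 11, 5, 12, 3, 8, 7, 10, 9, 1]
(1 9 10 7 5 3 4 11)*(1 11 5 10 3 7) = [0, 9, 2, 4, 5, 7, 6, 10, 8, 3, 1, 11] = (11)(1 9 3 4 5 7 10)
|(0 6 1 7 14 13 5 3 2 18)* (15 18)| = 11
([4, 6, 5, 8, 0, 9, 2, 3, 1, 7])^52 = [0, 9, 3, 2, 4, 8, 7, 6, 5, 1]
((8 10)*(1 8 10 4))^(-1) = ((10)(1 8 4))^(-1) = (10)(1 4 8)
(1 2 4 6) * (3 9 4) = [0, 2, 3, 9, 6, 5, 1, 7, 8, 4] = (1 2 3 9 4 6)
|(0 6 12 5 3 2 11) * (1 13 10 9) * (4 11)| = |(0 6 12 5 3 2 4 11)(1 13 10 9)| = 8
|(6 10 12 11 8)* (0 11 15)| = 7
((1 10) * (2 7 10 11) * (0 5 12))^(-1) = (0 12 5)(1 10 7 2 11)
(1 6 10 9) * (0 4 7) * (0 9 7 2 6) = (0 4 2 6 10 7 9 1) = [4, 0, 6, 3, 2, 5, 10, 9, 8, 1, 7]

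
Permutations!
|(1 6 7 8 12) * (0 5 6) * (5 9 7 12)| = 8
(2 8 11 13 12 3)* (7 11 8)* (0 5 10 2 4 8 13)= [5, 1, 7, 4, 8, 10, 6, 11, 13, 9, 2, 0, 3, 12]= (0 5 10 2 7 11)(3 4 8 13 12)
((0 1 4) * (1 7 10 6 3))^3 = (0 6 4 10 1 7 3)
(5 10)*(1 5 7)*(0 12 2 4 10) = [12, 5, 4, 3, 10, 0, 6, 1, 8, 9, 7, 11, 2] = (0 12 2 4 10 7 1 5)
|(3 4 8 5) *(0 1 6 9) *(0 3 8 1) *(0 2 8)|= |(0 2 8 5)(1 6 9 3 4)|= 20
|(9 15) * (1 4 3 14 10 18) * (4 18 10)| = 6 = |(1 18)(3 14 4)(9 15)|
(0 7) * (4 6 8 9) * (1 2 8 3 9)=(0 7)(1 2 8)(3 9 4 6)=[7, 2, 8, 9, 6, 5, 3, 0, 1, 4]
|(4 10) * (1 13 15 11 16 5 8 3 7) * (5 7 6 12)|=30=|(1 13 15 11 16 7)(3 6 12 5 8)(4 10)|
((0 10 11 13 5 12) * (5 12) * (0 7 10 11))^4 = ((0 11 13 12 7 10))^4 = (0 7 13)(10 12 11)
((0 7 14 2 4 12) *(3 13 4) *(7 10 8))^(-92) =((0 10 8 7 14 2 3 13 4 12))^(-92) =(0 4 3 14 8)(2 7 10 12 13)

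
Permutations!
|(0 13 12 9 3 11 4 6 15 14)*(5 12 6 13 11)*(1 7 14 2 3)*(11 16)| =|(0 16 11 4 13 6 15 2 3 5 12 9 1 7 14)| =15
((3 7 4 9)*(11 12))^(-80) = ((3 7 4 9)(11 12))^(-80) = (12)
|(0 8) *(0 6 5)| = |(0 8 6 5)| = 4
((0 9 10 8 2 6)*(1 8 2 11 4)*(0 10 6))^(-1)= ((0 9 6 10 2)(1 8 11 4))^(-1)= (0 2 10 6 9)(1 4 11 8)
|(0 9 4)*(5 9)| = 4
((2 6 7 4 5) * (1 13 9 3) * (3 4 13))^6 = (2 5 4 9 13 7 6)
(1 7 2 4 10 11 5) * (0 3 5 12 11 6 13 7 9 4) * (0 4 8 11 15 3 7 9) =(0 7 2 4 10 6 13 9 8 11 12 15 3 5 1) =[7, 0, 4, 5, 10, 1, 13, 2, 11, 8, 6, 12, 15, 9, 14, 3]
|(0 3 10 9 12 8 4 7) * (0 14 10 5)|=|(0 3 5)(4 7 14 10 9 12 8)|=21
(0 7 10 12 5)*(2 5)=(0 7 10 12 2 5)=[7, 1, 5, 3, 4, 0, 6, 10, 8, 9, 12, 11, 2]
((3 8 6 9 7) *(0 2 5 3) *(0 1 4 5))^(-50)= (1 9 8 5)(3 4 7 6)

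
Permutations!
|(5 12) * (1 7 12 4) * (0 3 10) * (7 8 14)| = |(0 3 10)(1 8 14 7 12 5 4)| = 21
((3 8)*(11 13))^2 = (13)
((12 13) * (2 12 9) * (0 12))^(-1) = (0 2 9 13 12)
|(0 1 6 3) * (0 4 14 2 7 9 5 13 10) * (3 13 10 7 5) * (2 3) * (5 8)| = 30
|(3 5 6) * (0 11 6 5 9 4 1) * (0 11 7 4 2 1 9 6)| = 14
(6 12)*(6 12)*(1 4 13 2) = (1 4 13 2) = [0, 4, 1, 3, 13, 5, 6, 7, 8, 9, 10, 11, 12, 2]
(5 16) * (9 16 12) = (5 12 9 16) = [0, 1, 2, 3, 4, 12, 6, 7, 8, 16, 10, 11, 9, 13, 14, 15, 5]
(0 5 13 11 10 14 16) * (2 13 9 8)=(0 5 9 8 2 13 11 10 14 16)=[5, 1, 13, 3, 4, 9, 6, 7, 2, 8, 14, 10, 12, 11, 16, 15, 0]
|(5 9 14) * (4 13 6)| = |(4 13 6)(5 9 14)| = 3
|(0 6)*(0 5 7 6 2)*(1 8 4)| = |(0 2)(1 8 4)(5 7 6)| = 6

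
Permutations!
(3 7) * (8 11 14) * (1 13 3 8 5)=[0, 13, 2, 7, 4, 1, 6, 8, 11, 9, 10, 14, 12, 3, 5]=(1 13 3 7 8 11 14 5)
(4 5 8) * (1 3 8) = [0, 3, 2, 8, 5, 1, 6, 7, 4] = (1 3 8 4 5)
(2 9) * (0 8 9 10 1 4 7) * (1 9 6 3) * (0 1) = (0 8 6 3)(1 4 7)(2 10 9) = [8, 4, 10, 0, 7, 5, 3, 1, 6, 2, 9]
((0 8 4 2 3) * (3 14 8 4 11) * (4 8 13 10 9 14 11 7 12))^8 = ((0 8 7 12 4 2 11 3)(9 14 13 10))^8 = (14)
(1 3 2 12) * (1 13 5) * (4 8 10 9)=[0, 3, 12, 2, 8, 1, 6, 7, 10, 4, 9, 11, 13, 5]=(1 3 2 12 13 5)(4 8 10 9)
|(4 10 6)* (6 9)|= |(4 10 9 6)|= 4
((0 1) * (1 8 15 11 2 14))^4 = ((0 8 15 11 2 14 1))^4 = (0 2 8 14 15 1 11)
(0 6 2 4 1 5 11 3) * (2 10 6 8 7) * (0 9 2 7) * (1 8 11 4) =[11, 5, 1, 9, 8, 4, 10, 7, 0, 2, 6, 3] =(0 11 3 9 2 1 5 4 8)(6 10)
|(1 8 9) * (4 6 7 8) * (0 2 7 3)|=|(0 2 7 8 9 1 4 6 3)|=9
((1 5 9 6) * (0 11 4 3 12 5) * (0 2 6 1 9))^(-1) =((0 11 4 3 12 5)(1 2 6 9))^(-1) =(0 5 12 3 4 11)(1 9 6 2)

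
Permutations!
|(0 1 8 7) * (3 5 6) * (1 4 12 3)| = 9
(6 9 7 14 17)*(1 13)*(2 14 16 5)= (1 13)(2 14 17 6 9 7 16 5)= [0, 13, 14, 3, 4, 2, 9, 16, 8, 7, 10, 11, 12, 1, 17, 15, 5, 6]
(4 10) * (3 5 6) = (3 5 6)(4 10) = [0, 1, 2, 5, 10, 6, 3, 7, 8, 9, 4]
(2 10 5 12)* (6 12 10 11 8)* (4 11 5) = [0, 1, 5, 3, 11, 10, 12, 7, 6, 9, 4, 8, 2] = (2 5 10 4 11 8 6 12)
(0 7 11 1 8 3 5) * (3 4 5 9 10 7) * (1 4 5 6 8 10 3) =(0 1 10 7 11 4 6 8 5)(3 9) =[1, 10, 2, 9, 6, 0, 8, 11, 5, 3, 7, 4]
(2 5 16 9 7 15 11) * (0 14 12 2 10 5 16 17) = (0 14 12 2 16 9 7 15 11 10 5 17) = [14, 1, 16, 3, 4, 17, 6, 15, 8, 7, 5, 10, 2, 13, 12, 11, 9, 0]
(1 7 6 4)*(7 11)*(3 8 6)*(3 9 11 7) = [0, 7, 2, 8, 1, 5, 4, 9, 6, 11, 10, 3] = (1 7 9 11 3 8 6 4)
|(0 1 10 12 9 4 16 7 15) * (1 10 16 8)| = |(0 10 12 9 4 8 1 16 7 15)| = 10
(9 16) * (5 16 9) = (5 16) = [0, 1, 2, 3, 4, 16, 6, 7, 8, 9, 10, 11, 12, 13, 14, 15, 5]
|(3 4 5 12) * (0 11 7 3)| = |(0 11 7 3 4 5 12)| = 7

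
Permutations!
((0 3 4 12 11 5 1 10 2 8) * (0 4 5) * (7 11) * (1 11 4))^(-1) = (0 11 5 3)(1 8 2 10)(4 7 12)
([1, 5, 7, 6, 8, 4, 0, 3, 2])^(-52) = [5, 4, 3, 0, 2, 8, 1, 6, 7]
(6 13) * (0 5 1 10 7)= (0 5 1 10 7)(6 13)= [5, 10, 2, 3, 4, 1, 13, 0, 8, 9, 7, 11, 12, 6]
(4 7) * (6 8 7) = (4 6 8 7) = [0, 1, 2, 3, 6, 5, 8, 4, 7]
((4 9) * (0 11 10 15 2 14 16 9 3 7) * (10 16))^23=(0 16 4 7 11 9 3)(2 15 10 14)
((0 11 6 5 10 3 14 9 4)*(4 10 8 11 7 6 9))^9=(0 14 10 11 5 7 4 3 9 8 6)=((0 7 6 5 8 11 9 10 3 14 4))^9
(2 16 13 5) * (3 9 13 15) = (2 16 15 3 9 13 5) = [0, 1, 16, 9, 4, 2, 6, 7, 8, 13, 10, 11, 12, 5, 14, 3, 15]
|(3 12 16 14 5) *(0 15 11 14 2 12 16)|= |(0 15 11 14 5 3 16 2 12)|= 9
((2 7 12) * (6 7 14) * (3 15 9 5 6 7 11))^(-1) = (2 12 7 14)(3 11 6 5 9 15)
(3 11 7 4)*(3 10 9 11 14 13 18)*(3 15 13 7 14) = (4 10 9 11 14 7)(13 18 15) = [0, 1, 2, 3, 10, 5, 6, 4, 8, 11, 9, 14, 12, 18, 7, 13, 16, 17, 15]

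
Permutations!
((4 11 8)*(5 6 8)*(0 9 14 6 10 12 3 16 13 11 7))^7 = ((0 9 14 6 8 4 7)(3 16 13 11 5 10 12))^7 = (16)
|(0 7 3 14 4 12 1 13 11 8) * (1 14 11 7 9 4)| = 11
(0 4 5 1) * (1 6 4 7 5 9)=(0 7 5 6 4 9 1)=[7, 0, 2, 3, 9, 6, 4, 5, 8, 1]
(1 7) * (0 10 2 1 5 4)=(0 10 2 1 7 5 4)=[10, 7, 1, 3, 0, 4, 6, 5, 8, 9, 2]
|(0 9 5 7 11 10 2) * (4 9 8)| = |(0 8 4 9 5 7 11 10 2)| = 9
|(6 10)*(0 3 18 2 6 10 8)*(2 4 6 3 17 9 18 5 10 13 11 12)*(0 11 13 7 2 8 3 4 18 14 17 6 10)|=12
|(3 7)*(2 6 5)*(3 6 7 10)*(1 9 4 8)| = |(1 9 4 8)(2 7 6 5)(3 10)| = 4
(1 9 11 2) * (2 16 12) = (1 9 11 16 12 2) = [0, 9, 1, 3, 4, 5, 6, 7, 8, 11, 10, 16, 2, 13, 14, 15, 12]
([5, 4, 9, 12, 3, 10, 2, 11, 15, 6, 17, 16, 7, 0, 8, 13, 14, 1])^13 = (0 15 14 11 12 4 17 5 13 8 16 7 3 1 10)(2 9 6)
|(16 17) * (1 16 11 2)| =|(1 16 17 11 2)| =5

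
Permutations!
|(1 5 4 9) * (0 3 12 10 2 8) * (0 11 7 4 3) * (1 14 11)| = 35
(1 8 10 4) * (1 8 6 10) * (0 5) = (0 5)(1 6 10 4 8) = [5, 6, 2, 3, 8, 0, 10, 7, 1, 9, 4]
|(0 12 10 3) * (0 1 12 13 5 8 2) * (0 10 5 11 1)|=10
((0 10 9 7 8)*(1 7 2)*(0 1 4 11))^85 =((0 10 9 2 4 11)(1 7 8))^85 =(0 10 9 2 4 11)(1 7 8)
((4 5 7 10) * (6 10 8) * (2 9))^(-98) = (4 6 7)(5 10 8)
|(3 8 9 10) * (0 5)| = |(0 5)(3 8 9 10)| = 4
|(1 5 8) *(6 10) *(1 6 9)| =6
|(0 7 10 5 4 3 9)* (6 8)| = 14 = |(0 7 10 5 4 3 9)(6 8)|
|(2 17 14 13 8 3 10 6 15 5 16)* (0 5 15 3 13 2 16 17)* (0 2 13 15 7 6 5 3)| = 11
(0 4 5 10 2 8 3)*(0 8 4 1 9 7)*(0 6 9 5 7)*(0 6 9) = [1, 5, 4, 8, 7, 10, 0, 9, 3, 6, 2] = (0 1 5 10 2 4 7 9 6)(3 8)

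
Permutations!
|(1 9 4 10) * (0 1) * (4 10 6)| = |(0 1 9 10)(4 6)| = 4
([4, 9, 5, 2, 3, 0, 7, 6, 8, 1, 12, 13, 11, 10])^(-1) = [5, 9, 3, 4, 0, 2, 7, 6, 8, 1, 13, 12, 10, 11]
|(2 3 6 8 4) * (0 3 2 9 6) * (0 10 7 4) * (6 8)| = |(0 3 10 7 4 9 8)| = 7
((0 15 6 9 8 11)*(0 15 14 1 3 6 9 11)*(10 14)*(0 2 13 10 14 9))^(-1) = ((0 14 1 3 6 11 15)(2 13 10 9 8))^(-1) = (0 15 11 6 3 1 14)(2 8 9 10 13)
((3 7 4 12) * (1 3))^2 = ((1 3 7 4 12))^2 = (1 7 12 3 4)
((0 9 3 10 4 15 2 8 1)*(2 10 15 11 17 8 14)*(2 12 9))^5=(0 3 17 14 10 1 9 11 2 15 8 12 4)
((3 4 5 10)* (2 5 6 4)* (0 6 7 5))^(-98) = (0 3 5 4)(2 10 7 6)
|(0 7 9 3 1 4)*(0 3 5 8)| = |(0 7 9 5 8)(1 4 3)| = 15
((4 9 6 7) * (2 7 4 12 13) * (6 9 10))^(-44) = ((2 7 12 13)(4 10 6))^(-44) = (13)(4 10 6)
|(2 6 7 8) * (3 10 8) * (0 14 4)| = |(0 14 4)(2 6 7 3 10 8)| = 6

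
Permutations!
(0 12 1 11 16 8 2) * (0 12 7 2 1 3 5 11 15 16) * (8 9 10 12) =(0 7 2 8 1 15 16 9 10 12 3 5 11) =[7, 15, 8, 5, 4, 11, 6, 2, 1, 10, 12, 0, 3, 13, 14, 16, 9]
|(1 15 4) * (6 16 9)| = |(1 15 4)(6 16 9)| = 3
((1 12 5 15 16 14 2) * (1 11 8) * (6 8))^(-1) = ((1 12 5 15 16 14 2 11 6 8))^(-1) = (1 8 6 11 2 14 16 15 5 12)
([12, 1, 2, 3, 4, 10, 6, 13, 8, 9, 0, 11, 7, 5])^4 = [5, 1, 2, 3, 4, 7, 6, 0, 8, 9, 13, 11, 10, 12]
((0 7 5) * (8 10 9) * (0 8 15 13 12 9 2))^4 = ((0 7 5 8 10 2)(9 15 13 12))^4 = (15)(0 10 5)(2 8 7)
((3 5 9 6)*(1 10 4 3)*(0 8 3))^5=((0 8 3 5 9 6 1 10 4))^5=(0 6 8 1 3 10 5 4 9)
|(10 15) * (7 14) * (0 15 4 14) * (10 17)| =7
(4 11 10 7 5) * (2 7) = [0, 1, 7, 3, 11, 4, 6, 5, 8, 9, 2, 10] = (2 7 5 4 11 10)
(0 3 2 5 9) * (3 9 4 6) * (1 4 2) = (0 9)(1 4 6 3)(2 5) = [9, 4, 5, 1, 6, 2, 3, 7, 8, 0]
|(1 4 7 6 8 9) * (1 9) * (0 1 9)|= 7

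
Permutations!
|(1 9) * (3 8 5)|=6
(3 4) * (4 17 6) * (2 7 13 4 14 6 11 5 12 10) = [0, 1, 7, 17, 3, 12, 14, 13, 8, 9, 2, 5, 10, 4, 6, 15, 16, 11] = (2 7 13 4 3 17 11 5 12 10)(6 14)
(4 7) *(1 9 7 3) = (1 9 7 4 3) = [0, 9, 2, 1, 3, 5, 6, 4, 8, 7]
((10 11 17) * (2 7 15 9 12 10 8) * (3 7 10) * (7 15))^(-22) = ((2 10 11 17 8)(3 15 9 12))^(-22) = (2 17 10 8 11)(3 9)(12 15)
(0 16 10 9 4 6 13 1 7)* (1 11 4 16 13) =(0 13 11 4 6 1 7)(9 16 10) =[13, 7, 2, 3, 6, 5, 1, 0, 8, 16, 9, 4, 12, 11, 14, 15, 10]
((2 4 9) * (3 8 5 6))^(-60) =((2 4 9)(3 8 5 6))^(-60) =(9)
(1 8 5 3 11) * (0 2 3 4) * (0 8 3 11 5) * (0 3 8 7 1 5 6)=[2, 8, 11, 6, 7, 4, 0, 1, 3, 9, 10, 5]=(0 2 11 5 4 7 1 8 3 6)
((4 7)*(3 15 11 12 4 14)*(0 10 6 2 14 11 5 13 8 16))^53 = (0 8 5 3 2 10 16 13 15 14 6)(4 7 11 12)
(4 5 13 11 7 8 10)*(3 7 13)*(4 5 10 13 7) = [0, 1, 2, 4, 10, 3, 6, 8, 13, 9, 5, 7, 12, 11] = (3 4 10 5)(7 8 13 11)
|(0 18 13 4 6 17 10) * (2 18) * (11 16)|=8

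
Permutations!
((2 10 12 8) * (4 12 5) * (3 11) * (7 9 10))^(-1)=(2 8 12 4 5 10 9 7)(3 11)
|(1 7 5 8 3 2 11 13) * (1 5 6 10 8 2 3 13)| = 9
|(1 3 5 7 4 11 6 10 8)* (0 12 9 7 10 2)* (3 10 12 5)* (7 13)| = |(0 5 12 9 13 7 4 11 6 2)(1 10 8)| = 30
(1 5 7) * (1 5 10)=(1 10)(5 7)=[0, 10, 2, 3, 4, 7, 6, 5, 8, 9, 1]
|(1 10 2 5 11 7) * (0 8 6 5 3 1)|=|(0 8 6 5 11 7)(1 10 2 3)|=12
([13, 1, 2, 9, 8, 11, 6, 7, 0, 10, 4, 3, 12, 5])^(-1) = (0 8 4 10 9 3 11 5 13)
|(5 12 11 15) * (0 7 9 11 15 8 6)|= |(0 7 9 11 8 6)(5 12 15)|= 6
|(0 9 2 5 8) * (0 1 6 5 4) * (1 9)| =8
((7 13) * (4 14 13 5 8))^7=(4 14 13 7 5 8)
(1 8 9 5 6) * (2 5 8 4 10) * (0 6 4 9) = (0 6 1 9 8)(2 5 4 10) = [6, 9, 5, 3, 10, 4, 1, 7, 0, 8, 2]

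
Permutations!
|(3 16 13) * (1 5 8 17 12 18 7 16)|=|(1 5 8 17 12 18 7 16 13 3)|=10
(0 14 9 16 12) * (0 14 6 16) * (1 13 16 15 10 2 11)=(0 6 15 10 2 11 1 13 16 12 14 9)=[6, 13, 11, 3, 4, 5, 15, 7, 8, 0, 2, 1, 14, 16, 9, 10, 12]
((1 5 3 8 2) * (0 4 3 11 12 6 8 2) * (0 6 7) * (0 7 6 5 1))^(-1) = (0 2 3 4)(5 8 6 12 11)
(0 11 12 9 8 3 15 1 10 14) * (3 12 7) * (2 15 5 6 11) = [2, 10, 15, 5, 4, 6, 11, 3, 12, 8, 14, 7, 9, 13, 0, 1] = (0 2 15 1 10 14)(3 5 6 11 7)(8 12 9)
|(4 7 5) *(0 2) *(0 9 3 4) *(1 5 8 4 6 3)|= |(0 2 9 1 5)(3 6)(4 7 8)|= 30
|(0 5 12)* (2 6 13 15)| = |(0 5 12)(2 6 13 15)| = 12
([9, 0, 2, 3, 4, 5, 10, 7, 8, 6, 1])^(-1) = (0 1 10 6 9)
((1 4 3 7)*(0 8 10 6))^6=((0 8 10 6)(1 4 3 7))^6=(0 10)(1 3)(4 7)(6 8)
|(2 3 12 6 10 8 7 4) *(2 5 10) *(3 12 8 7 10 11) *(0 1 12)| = 35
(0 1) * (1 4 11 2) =(0 4 11 2 1) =[4, 0, 1, 3, 11, 5, 6, 7, 8, 9, 10, 2]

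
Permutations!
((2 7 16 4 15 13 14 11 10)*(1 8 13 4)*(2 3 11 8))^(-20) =(16)(3 11 10)(8 13 14)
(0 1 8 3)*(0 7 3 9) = (0 1 8 9)(3 7) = [1, 8, 2, 7, 4, 5, 6, 3, 9, 0]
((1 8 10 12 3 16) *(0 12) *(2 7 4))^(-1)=(0 10 8 1 16 3 12)(2 4 7)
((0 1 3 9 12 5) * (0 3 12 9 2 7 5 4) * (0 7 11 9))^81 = ((0 1 12 4 7 5 3 2 11 9))^81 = (0 1 12 4 7 5 3 2 11 9)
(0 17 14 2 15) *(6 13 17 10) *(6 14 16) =[10, 1, 15, 3, 4, 5, 13, 7, 8, 9, 14, 11, 12, 17, 2, 0, 6, 16] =(0 10 14 2 15)(6 13 17 16)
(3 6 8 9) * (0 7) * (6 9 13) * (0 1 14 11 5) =[7, 14, 2, 9, 4, 0, 8, 1, 13, 3, 10, 5, 12, 6, 11] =(0 7 1 14 11 5)(3 9)(6 8 13)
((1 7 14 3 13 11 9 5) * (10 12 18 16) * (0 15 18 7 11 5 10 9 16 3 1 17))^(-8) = (0 17 5 13 3 18 15)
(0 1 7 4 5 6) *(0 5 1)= (1 7 4)(5 6)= [0, 7, 2, 3, 1, 6, 5, 4]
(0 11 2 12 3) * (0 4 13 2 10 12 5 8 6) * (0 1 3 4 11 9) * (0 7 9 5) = (0 5 8 6 1 3 11 10 12 4 13 2)(7 9) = [5, 3, 0, 11, 13, 8, 1, 9, 6, 7, 12, 10, 4, 2]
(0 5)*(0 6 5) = (5 6) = [0, 1, 2, 3, 4, 6, 5]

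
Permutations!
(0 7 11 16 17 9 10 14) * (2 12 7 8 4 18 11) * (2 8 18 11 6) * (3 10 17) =(0 18 6 2 12 7 8 4 11 16 3 10 14)(9 17) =[18, 1, 12, 10, 11, 5, 2, 8, 4, 17, 14, 16, 7, 13, 0, 15, 3, 9, 6]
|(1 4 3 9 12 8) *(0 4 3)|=10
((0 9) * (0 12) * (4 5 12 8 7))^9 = (0 8 4 12 9 7 5) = ((0 9 8 7 4 5 12))^9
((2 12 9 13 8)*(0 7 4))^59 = (0 4 7)(2 8 13 9 12)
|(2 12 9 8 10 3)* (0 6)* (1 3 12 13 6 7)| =|(0 7 1 3 2 13 6)(8 10 12 9)| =28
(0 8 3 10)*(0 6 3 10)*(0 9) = (0 8 10 6 3 9) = [8, 1, 2, 9, 4, 5, 3, 7, 10, 0, 6]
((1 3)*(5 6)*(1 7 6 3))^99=((3 7 6 5))^99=(3 5 6 7)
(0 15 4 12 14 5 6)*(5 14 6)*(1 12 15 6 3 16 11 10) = [6, 12, 2, 16, 15, 5, 0, 7, 8, 9, 1, 10, 3, 13, 14, 4, 11] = (0 6)(1 12 3 16 11 10)(4 15)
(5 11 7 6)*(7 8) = [0, 1, 2, 3, 4, 11, 5, 6, 7, 9, 10, 8] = (5 11 8 7 6)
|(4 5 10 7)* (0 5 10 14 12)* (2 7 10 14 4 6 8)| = 20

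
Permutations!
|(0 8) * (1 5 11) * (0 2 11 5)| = 5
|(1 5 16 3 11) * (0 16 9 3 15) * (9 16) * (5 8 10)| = |(0 9 3 11 1 8 10 5 16 15)| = 10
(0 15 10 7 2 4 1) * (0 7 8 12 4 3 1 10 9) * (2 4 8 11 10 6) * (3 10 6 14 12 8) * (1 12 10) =(0 15 9)(1 7 4 14 10 11 6 2)(3 12) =[15, 7, 1, 12, 14, 5, 2, 4, 8, 0, 11, 6, 3, 13, 10, 9]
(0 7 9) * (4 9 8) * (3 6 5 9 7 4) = (0 4 7 8 3 6 5 9) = [4, 1, 2, 6, 7, 9, 5, 8, 3, 0]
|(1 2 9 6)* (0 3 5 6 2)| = 10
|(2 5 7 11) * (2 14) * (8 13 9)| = |(2 5 7 11 14)(8 13 9)| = 15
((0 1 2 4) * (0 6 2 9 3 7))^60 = (9)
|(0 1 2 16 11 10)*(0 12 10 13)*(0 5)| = |(0 1 2 16 11 13 5)(10 12)| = 14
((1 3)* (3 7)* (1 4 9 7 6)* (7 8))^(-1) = (1 6)(3 7 8 9 4)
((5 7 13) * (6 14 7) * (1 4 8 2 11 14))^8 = (1 5 7 11 8)(2 4 6 13 14)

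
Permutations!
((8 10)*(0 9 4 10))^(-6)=(0 8 10 4 9)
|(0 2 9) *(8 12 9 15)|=6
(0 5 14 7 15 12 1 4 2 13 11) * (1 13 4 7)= (0 5 14 1 7 15 12 13 11)(2 4)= [5, 7, 4, 3, 2, 14, 6, 15, 8, 9, 10, 0, 13, 11, 1, 12]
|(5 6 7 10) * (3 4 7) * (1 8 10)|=8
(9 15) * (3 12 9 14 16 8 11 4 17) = (3 12 9 15 14 16 8 11 4 17) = [0, 1, 2, 12, 17, 5, 6, 7, 11, 15, 10, 4, 9, 13, 16, 14, 8, 3]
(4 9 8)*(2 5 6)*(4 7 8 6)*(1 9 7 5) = (1 9 6 2)(4 7 8 5) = [0, 9, 1, 3, 7, 4, 2, 8, 5, 6]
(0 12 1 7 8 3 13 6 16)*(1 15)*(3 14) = (0 12 15 1 7 8 14 3 13 6 16) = [12, 7, 2, 13, 4, 5, 16, 8, 14, 9, 10, 11, 15, 6, 3, 1, 0]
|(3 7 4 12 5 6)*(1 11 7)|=8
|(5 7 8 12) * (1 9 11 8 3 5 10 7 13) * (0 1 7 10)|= |(0 1 9 11 8 12)(3 5 13 7)|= 12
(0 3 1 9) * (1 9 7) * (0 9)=(9)(0 3)(1 7)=[3, 7, 2, 0, 4, 5, 6, 1, 8, 9]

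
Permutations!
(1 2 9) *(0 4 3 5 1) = (0 4 3 5 1 2 9) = [4, 2, 9, 5, 3, 1, 6, 7, 8, 0]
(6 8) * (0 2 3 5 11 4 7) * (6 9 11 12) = (0 2 3 5 12 6 8 9 11 4 7) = [2, 1, 3, 5, 7, 12, 8, 0, 9, 11, 10, 4, 6]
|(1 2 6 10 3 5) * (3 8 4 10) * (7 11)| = |(1 2 6 3 5)(4 10 8)(7 11)| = 30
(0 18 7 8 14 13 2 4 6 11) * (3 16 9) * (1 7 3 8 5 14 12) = (0 18 3 16 9 8 12 1 7 5 14 13 2 4 6 11) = [18, 7, 4, 16, 6, 14, 11, 5, 12, 8, 10, 0, 1, 2, 13, 15, 9, 17, 3]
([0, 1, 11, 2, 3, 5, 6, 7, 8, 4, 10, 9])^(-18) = (2 9 3 11 4)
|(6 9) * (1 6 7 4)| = |(1 6 9 7 4)| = 5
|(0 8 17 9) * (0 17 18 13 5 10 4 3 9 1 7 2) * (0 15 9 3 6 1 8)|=13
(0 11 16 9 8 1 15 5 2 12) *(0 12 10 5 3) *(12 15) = (0 11 16 9 8 1 12 15 3)(2 10 5) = [11, 12, 10, 0, 4, 2, 6, 7, 1, 8, 5, 16, 15, 13, 14, 3, 9]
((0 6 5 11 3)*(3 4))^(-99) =((0 6 5 11 4 3))^(-99) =(0 11)(3 5)(4 6)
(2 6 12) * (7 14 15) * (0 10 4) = (0 10 4)(2 6 12)(7 14 15) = [10, 1, 6, 3, 0, 5, 12, 14, 8, 9, 4, 11, 2, 13, 15, 7]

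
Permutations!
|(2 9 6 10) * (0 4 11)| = |(0 4 11)(2 9 6 10)| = 12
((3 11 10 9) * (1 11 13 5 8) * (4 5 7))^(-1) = (1 8 5 4 7 13 3 9 10 11)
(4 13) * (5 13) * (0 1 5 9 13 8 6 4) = [1, 5, 2, 3, 9, 8, 4, 7, 6, 13, 10, 11, 12, 0] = (0 1 5 8 6 4 9 13)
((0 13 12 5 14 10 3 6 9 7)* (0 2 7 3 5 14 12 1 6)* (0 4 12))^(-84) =(0 9 14 13 3 10 1 4 5 6 12)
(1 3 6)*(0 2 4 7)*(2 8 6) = [8, 3, 4, 2, 7, 5, 1, 0, 6] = (0 8 6 1 3 2 4 7)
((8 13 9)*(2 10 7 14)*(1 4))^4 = (14)(8 13 9)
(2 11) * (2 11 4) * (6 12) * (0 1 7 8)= [1, 7, 4, 3, 2, 5, 12, 8, 0, 9, 10, 11, 6]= (0 1 7 8)(2 4)(6 12)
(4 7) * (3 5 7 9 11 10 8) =(3 5 7 4 9 11 10 8) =[0, 1, 2, 5, 9, 7, 6, 4, 3, 11, 8, 10]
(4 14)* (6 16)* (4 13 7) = (4 14 13 7)(6 16) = [0, 1, 2, 3, 14, 5, 16, 4, 8, 9, 10, 11, 12, 7, 13, 15, 6]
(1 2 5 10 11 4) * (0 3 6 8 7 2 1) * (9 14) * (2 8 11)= [3, 1, 5, 6, 0, 10, 11, 8, 7, 14, 2, 4, 12, 13, 9]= (0 3 6 11 4)(2 5 10)(7 8)(9 14)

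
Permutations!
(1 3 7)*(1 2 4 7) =(1 3)(2 4 7) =[0, 3, 4, 1, 7, 5, 6, 2]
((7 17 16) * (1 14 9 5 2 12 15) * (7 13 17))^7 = (13 17 16)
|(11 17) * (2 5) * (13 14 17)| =4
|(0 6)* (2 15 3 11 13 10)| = 6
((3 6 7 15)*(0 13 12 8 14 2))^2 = (0 12 14)(2 13 8)(3 7)(6 15) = ((0 13 12 8 14 2)(3 6 7 15))^2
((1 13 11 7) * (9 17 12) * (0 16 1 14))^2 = (0 1 11 14 16 13 7)(9 12 17)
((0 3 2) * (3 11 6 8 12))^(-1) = (0 2 3 12 8 6 11)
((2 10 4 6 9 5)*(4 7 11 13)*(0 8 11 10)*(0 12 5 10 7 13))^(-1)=(0 11 8)(2 5 12)(4 13 10 9 6)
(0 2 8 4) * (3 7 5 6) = (0 2 8 4)(3 7 5 6) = [2, 1, 8, 7, 0, 6, 3, 5, 4]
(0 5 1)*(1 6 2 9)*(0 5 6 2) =[6, 5, 9, 3, 4, 2, 0, 7, 8, 1] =(0 6)(1 5 2 9)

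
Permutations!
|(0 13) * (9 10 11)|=|(0 13)(9 10 11)|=6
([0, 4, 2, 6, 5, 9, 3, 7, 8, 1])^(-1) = (1 9 5 4)(3 6)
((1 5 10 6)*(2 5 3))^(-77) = ((1 3 2 5 10 6))^(-77) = (1 3 2 5 10 6)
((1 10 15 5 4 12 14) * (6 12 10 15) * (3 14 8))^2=(1 5 10 12 3)(4 6 8 14 15)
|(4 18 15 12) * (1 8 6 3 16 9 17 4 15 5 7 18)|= |(1 8 6 3 16 9 17 4)(5 7 18)(12 15)|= 24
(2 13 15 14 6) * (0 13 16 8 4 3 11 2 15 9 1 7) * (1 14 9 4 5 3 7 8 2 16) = [13, 8, 1, 11, 7, 3, 15, 0, 5, 14, 10, 16, 12, 4, 6, 9, 2] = (0 13 4 7)(1 8 5 3 11 16 2)(6 15 9 14)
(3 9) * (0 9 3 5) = (0 9 5) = [9, 1, 2, 3, 4, 0, 6, 7, 8, 5]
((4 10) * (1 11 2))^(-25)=((1 11 2)(4 10))^(-25)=(1 2 11)(4 10)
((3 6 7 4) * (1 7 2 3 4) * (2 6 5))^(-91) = (1 7)(2 5 3)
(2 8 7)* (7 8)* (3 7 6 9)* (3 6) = (2 3 7)(6 9) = [0, 1, 3, 7, 4, 5, 9, 2, 8, 6]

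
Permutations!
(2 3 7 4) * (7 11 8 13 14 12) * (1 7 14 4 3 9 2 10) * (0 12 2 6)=(0 12 14 2 9 6)(1 7 3 11 8 13 4 10)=[12, 7, 9, 11, 10, 5, 0, 3, 13, 6, 1, 8, 14, 4, 2]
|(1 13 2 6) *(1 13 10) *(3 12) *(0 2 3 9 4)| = 8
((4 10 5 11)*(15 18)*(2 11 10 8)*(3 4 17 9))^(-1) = ((2 11 17 9 3 4 8)(5 10)(15 18))^(-1) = (2 8 4 3 9 17 11)(5 10)(15 18)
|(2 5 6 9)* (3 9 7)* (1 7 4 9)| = 15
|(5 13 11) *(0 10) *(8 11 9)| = 10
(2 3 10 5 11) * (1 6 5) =(1 6 5 11 2 3 10) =[0, 6, 3, 10, 4, 11, 5, 7, 8, 9, 1, 2]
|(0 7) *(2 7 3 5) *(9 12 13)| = |(0 3 5 2 7)(9 12 13)| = 15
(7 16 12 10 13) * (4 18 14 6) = (4 18 14 6)(7 16 12 10 13) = [0, 1, 2, 3, 18, 5, 4, 16, 8, 9, 13, 11, 10, 7, 6, 15, 12, 17, 14]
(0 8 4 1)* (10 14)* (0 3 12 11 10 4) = (0 8)(1 3 12 11 10 14 4) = [8, 3, 2, 12, 1, 5, 6, 7, 0, 9, 14, 10, 11, 13, 4]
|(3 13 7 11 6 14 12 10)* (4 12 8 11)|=12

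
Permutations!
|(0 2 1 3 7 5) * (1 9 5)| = |(0 2 9 5)(1 3 7)| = 12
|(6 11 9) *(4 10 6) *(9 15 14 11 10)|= 6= |(4 9)(6 10)(11 15 14)|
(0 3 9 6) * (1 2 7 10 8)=(0 3 9 6)(1 2 7 10 8)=[3, 2, 7, 9, 4, 5, 0, 10, 1, 6, 8]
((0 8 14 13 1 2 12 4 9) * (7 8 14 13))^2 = (0 7 13 2 4)(1 12 9 14 8)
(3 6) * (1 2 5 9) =(1 2 5 9)(3 6) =[0, 2, 5, 6, 4, 9, 3, 7, 8, 1]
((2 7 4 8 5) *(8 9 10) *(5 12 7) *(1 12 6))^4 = (1 9)(4 6)(7 8)(10 12)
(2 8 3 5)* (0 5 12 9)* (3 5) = (0 3 12 9)(2 8 5) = [3, 1, 8, 12, 4, 2, 6, 7, 5, 0, 10, 11, 9]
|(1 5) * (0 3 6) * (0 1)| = 5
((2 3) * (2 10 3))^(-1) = (3 10) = ((3 10))^(-1)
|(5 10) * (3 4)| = 2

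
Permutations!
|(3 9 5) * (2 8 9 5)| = 6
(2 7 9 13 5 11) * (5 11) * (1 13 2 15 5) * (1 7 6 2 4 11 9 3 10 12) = [0, 13, 6, 10, 11, 7, 2, 3, 8, 4, 12, 15, 1, 9, 14, 5] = (1 13 9 4 11 15 5 7 3 10 12)(2 6)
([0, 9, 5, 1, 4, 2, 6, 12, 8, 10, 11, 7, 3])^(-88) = [0, 11, 2, 10, 4, 5, 6, 1, 8, 7, 12, 3, 9]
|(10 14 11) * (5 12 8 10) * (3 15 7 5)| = |(3 15 7 5 12 8 10 14 11)| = 9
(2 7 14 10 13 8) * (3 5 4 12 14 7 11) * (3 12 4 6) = (2 11 12 14 10 13 8)(3 5 6) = [0, 1, 11, 5, 4, 6, 3, 7, 2, 9, 13, 12, 14, 8, 10]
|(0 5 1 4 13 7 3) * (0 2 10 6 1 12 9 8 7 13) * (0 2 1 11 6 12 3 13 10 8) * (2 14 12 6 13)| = 24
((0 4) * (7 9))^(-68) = (9)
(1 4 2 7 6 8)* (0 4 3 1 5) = (0 4 2 7 6 8 5)(1 3) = [4, 3, 7, 1, 2, 0, 8, 6, 5]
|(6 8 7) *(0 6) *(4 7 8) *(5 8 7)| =6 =|(0 6 4 5 8 7)|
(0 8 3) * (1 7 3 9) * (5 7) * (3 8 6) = [6, 5, 2, 0, 4, 7, 3, 8, 9, 1] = (0 6 3)(1 5 7 8 9)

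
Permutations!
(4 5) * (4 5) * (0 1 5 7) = [1, 5, 2, 3, 4, 7, 6, 0] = (0 1 5 7)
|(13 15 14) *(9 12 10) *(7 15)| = 12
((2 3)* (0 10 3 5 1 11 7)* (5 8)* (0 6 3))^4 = ((0 10)(1 11 7 6 3 2 8 5))^4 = (1 3)(2 11)(5 6)(7 8)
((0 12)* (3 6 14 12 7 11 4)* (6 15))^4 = ((0 7 11 4 3 15 6 14 12))^4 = (0 3 12 4 14 11 6 7 15)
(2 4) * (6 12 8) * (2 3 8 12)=(12)(2 4 3 8 6)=[0, 1, 4, 8, 3, 5, 2, 7, 6, 9, 10, 11, 12]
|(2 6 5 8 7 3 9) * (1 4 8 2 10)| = 21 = |(1 4 8 7 3 9 10)(2 6 5)|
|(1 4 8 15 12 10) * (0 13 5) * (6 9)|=6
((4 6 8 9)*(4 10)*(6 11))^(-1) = (4 10 9 8 6 11)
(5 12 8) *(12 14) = (5 14 12 8) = [0, 1, 2, 3, 4, 14, 6, 7, 5, 9, 10, 11, 8, 13, 12]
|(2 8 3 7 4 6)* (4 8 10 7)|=7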